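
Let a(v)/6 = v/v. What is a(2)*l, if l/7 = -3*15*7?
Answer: -13230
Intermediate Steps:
a(v) = 6 (a(v) = 6*(v/v) = 6*1 = 6)
l = -2205 (l = 7*(-3*15*7) = 7*(-45*7) = 7*(-315) = -2205)
a(2)*l = 6*(-2205) = -13230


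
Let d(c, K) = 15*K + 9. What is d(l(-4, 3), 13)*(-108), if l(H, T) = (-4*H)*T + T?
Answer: -22032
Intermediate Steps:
l(H, T) = T - 4*H*T (l(H, T) = -4*H*T + T = T - 4*H*T)
d(c, K) = 9 + 15*K
d(l(-4, 3), 13)*(-108) = (9 + 15*13)*(-108) = (9 + 195)*(-108) = 204*(-108) = -22032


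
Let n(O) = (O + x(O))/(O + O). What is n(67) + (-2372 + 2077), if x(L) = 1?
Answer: -19731/67 ≈ -294.49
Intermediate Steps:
n(O) = (1 + O)/(2*O) (n(O) = (O + 1)/(O + O) = (1 + O)/((2*O)) = (1 + O)*(1/(2*O)) = (1 + O)/(2*O))
n(67) + (-2372 + 2077) = (½)*(1 + 67)/67 + (-2372 + 2077) = (½)*(1/67)*68 - 295 = 34/67 - 295 = -19731/67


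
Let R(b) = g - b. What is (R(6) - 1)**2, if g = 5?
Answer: 4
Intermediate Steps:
R(b) = 5 - b
(R(6) - 1)**2 = ((5 - 1*6) - 1)**2 = ((5 - 6) - 1)**2 = (-1 - 1)**2 = (-2)**2 = 4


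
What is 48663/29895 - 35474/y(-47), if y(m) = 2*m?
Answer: 177511592/468355 ≈ 379.01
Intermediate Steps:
48663/29895 - 35474/y(-47) = 48663/29895 - 35474/(2*(-47)) = 48663*(1/29895) - 35474/(-94) = 16221/9965 - 35474*(-1/94) = 16221/9965 + 17737/47 = 177511592/468355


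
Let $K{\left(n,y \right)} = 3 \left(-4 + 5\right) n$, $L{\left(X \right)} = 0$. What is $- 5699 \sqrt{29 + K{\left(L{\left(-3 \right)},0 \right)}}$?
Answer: $- 5699 \sqrt{29} \approx -30690.0$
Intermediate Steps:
$K{\left(n,y \right)} = 3 n$ ($K{\left(n,y \right)} = 3 \cdot 1 n = 3 n$)
$- 5699 \sqrt{29 + K{\left(L{\left(-3 \right)},0 \right)}} = - 5699 \sqrt{29 + 3 \cdot 0} = - 5699 \sqrt{29 + 0} = - 5699 \sqrt{29}$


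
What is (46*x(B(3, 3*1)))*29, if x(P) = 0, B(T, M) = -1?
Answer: 0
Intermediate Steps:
(46*x(B(3, 3*1)))*29 = (46*0)*29 = 0*29 = 0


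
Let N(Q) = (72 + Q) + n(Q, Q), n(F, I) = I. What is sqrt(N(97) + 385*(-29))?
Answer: 3*I*sqrt(1211) ≈ 104.4*I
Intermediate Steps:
N(Q) = 72 + 2*Q (N(Q) = (72 + Q) + Q = 72 + 2*Q)
sqrt(N(97) + 385*(-29)) = sqrt((72 + 2*97) + 385*(-29)) = sqrt((72 + 194) - 11165) = sqrt(266 - 11165) = sqrt(-10899) = 3*I*sqrt(1211)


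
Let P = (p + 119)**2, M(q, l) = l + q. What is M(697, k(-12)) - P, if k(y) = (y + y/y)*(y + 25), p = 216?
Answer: -111671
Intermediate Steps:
k(y) = (1 + y)*(25 + y) (k(y) = (y + 1)*(25 + y) = (1 + y)*(25 + y))
P = 112225 (P = (216 + 119)**2 = 335**2 = 112225)
M(697, k(-12)) - P = ((25 + (-12)**2 + 26*(-12)) + 697) - 1*112225 = ((25 + 144 - 312) + 697) - 112225 = (-143 + 697) - 112225 = 554 - 112225 = -111671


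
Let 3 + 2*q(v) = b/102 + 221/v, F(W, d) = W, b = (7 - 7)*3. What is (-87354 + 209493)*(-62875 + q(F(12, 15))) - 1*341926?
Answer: -61431120503/8 ≈ -7.6789e+9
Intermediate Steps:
b = 0 (b = 0*3 = 0)
q(v) = -3/2 + 221/(2*v) (q(v) = -3/2 + (0/102 + 221/v)/2 = -3/2 + (0*(1/102) + 221/v)/2 = -3/2 + (0 + 221/v)/2 = -3/2 + (221/v)/2 = -3/2 + 221/(2*v))
(-87354 + 209493)*(-62875 + q(F(12, 15))) - 1*341926 = (-87354 + 209493)*(-62875 + (½)*(221 - 3*12)/12) - 1*341926 = 122139*(-62875 + (½)*(1/12)*(221 - 36)) - 341926 = 122139*(-62875 + (½)*(1/12)*185) - 341926 = 122139*(-62875 + 185/24) - 341926 = 122139*(-1508815/24) - 341926 = -61428385095/8 - 341926 = -61431120503/8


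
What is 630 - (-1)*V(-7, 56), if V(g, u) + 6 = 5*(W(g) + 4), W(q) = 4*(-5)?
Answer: 544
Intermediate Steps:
W(q) = -20
V(g, u) = -86 (V(g, u) = -6 + 5*(-20 + 4) = -6 + 5*(-16) = -6 - 80 = -86)
630 - (-1)*V(-7, 56) = 630 - (-1)*(-86) = 630 - 1*86 = 630 - 86 = 544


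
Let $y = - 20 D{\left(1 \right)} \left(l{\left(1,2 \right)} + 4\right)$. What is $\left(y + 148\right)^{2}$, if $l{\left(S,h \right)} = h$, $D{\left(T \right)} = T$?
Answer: $784$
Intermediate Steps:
$y = -120$ ($y = - 20 \cdot 1 \left(2 + 4\right) = - 20 \cdot 1 \cdot 6 = \left(-20\right) 6 = -120$)
$\left(y + 148\right)^{2} = \left(-120 + 148\right)^{2} = 28^{2} = 784$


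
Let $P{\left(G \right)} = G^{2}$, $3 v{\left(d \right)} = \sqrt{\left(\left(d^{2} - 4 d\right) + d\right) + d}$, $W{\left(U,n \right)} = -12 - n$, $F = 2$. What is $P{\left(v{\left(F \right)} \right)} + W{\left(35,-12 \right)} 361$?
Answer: $0$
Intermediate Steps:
$v{\left(d \right)} = \frac{\sqrt{d^{2} - 2 d}}{3}$ ($v{\left(d \right)} = \frac{\sqrt{\left(\left(d^{2} - 4 d\right) + d\right) + d}}{3} = \frac{\sqrt{\left(d^{2} - 3 d\right) + d}}{3} = \frac{\sqrt{d^{2} - 2 d}}{3}$)
$P{\left(v{\left(F \right)} \right)} + W{\left(35,-12 \right)} 361 = \left(\frac{\sqrt{2 \left(-2 + 2\right)}}{3}\right)^{2} + \left(-12 - -12\right) 361 = \left(\frac{\sqrt{2 \cdot 0}}{3}\right)^{2} + \left(-12 + 12\right) 361 = \left(\frac{\sqrt{0}}{3}\right)^{2} + 0 \cdot 361 = \left(\frac{1}{3} \cdot 0\right)^{2} + 0 = 0^{2} + 0 = 0 + 0 = 0$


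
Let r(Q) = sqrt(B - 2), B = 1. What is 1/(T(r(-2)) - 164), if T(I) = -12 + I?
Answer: -176/30977 - I/30977 ≈ -0.0056816 - 3.2282e-5*I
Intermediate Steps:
r(Q) = I (r(Q) = sqrt(1 - 2) = sqrt(-1) = I)
1/(T(r(-2)) - 164) = 1/((-12 + I) - 164) = 1/(-176 + I) = (-176 - I)/30977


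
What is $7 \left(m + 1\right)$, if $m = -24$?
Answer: $-161$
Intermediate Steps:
$7 \left(m + 1\right) = 7 \left(-24 + 1\right) = 7 \left(-23\right) = -161$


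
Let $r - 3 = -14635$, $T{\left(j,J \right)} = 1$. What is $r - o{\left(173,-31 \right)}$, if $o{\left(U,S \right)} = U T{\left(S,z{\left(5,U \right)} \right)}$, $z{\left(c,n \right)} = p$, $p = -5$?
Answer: $-14805$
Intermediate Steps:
$z{\left(c,n \right)} = -5$
$r = -14632$ ($r = 3 - 14635 = -14632$)
$o{\left(U,S \right)} = U$ ($o{\left(U,S \right)} = U 1 = U$)
$r - o{\left(173,-31 \right)} = -14632 - 173 = -14805$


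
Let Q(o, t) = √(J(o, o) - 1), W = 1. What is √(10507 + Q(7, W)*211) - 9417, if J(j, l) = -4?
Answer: -9417 + √(10507 + 211*I*√5) ≈ -9314.5 + 2.3009*I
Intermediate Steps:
Q(o, t) = I*√5 (Q(o, t) = √(-4 - 1) = √(-5) = I*√5)
√(10507 + Q(7, W)*211) - 9417 = √(10507 + (I*√5)*211) - 9417 = √(10507 + 211*I*√5) - 9417 = -9417 + √(10507 + 211*I*√5)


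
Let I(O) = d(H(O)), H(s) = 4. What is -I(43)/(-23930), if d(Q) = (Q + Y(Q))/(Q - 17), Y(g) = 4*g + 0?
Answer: -2/31109 ≈ -6.4290e-5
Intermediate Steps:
Y(g) = 4*g
d(Q) = 5*Q/(-17 + Q) (d(Q) = (Q + 4*Q)/(Q - 17) = (5*Q)/(-17 + Q) = 5*Q/(-17 + Q))
I(O) = -20/13 (I(O) = 5*4/(-17 + 4) = 5*4/(-13) = 5*4*(-1/13) = -20/13)
-I(43)/(-23930) = -(-20)/(13*(-23930)) = -(-20)*(-1)/(13*23930) = -1*2/31109 = -2/31109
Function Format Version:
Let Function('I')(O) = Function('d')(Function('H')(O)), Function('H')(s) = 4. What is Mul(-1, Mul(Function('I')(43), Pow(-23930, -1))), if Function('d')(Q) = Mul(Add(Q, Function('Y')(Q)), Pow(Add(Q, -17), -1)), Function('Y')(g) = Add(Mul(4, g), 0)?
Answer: Rational(-2, 31109) ≈ -6.4290e-5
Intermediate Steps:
Function('Y')(g) = Mul(4, g)
Function('d')(Q) = Mul(5, Q, Pow(Add(-17, Q), -1)) (Function('d')(Q) = Mul(Add(Q, Mul(4, Q)), Pow(Add(Q, -17), -1)) = Mul(Mul(5, Q), Pow(Add(-17, Q), -1)) = Mul(5, Q, Pow(Add(-17, Q), -1)))
Function('I')(O) = Rational(-20, 13) (Function('I')(O) = Mul(5, 4, Pow(Add(-17, 4), -1)) = Mul(5, 4, Pow(-13, -1)) = Mul(5, 4, Rational(-1, 13)) = Rational(-20, 13))
Mul(-1, Mul(Function('I')(43), Pow(-23930, -1))) = Mul(-1, Mul(Rational(-20, 13), Pow(-23930, -1))) = Mul(-1, Mul(Rational(-20, 13), Rational(-1, 23930))) = Mul(-1, Rational(2, 31109)) = Rational(-2, 31109)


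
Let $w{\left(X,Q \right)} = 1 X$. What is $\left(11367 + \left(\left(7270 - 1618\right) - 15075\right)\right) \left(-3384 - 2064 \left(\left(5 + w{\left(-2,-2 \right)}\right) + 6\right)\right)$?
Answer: $-42690240$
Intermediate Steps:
$w{\left(X,Q \right)} = X$
$\left(11367 + \left(\left(7270 - 1618\right) - 15075\right)\right) \left(-3384 - 2064 \left(\left(5 + w{\left(-2,-2 \right)}\right) + 6\right)\right) = \left(11367 + \left(\left(7270 - 1618\right) - 15075\right)\right) \left(-3384 - 2064 \left(\left(5 - 2\right) + 6\right)\right) = \left(11367 + \left(5652 - 15075\right)\right) \left(-3384 - 2064 \left(3 + 6\right)\right) = \left(11367 - 9423\right) \left(-3384 - 18576\right) = 1944 \left(-3384 - 18576\right) = 1944 \left(-21960\right) = -42690240$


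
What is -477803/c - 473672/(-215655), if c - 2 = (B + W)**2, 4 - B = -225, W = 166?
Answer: -9711661607/11216000895 ≈ -0.86588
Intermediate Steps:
B = 229 (B = 4 - 1*(-225) = 4 + 225 = 229)
c = 156027 (c = 2 + (229 + 166)**2 = 2 + 395**2 = 2 + 156025 = 156027)
-477803/c - 473672/(-215655) = -477803/156027 - 473672/(-215655) = -477803*1/156027 - 473672*(-1/215655) = -477803/156027 + 473672/215655 = -9711661607/11216000895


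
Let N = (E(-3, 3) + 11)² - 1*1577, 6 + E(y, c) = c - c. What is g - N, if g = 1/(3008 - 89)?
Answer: 4530289/2919 ≈ 1552.0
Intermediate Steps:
E(y, c) = -6 (E(y, c) = -6 + (c - c) = -6 + 0 = -6)
N = -1552 (N = (-6 + 11)² - 1*1577 = 5² - 1577 = 25 - 1577 = -1552)
g = 1/2919 ≈ 0.00034258
g - N = 1/2919 - 1*(-1552) = 1/2919 + 1552 = 4530289/2919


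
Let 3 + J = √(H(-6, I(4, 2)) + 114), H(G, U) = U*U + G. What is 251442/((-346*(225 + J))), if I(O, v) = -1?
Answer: -27910062/8507275 + 125721*√109/8507275 ≈ -3.1264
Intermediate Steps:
H(G, U) = G + U² (H(G, U) = U² + G = G + U²)
J = -3 + √109 (J = -3 + √((-6 + (-1)²) + 114) = -3 + √((-6 + 1) + 114) = -3 + √(-5 + 114) = -3 + √109 ≈ 7.4403)
251442/((-346*(225 + J))) = 251442/((-346*(225 + (-3 + √109)))) = 251442/((-346*(222 + √109))) = 251442/(-76812 - 346*√109)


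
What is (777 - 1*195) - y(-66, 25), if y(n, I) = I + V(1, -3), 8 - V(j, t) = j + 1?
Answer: 551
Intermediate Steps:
V(j, t) = 7 - j (V(j, t) = 8 - (j + 1) = 8 - (1 + j) = 8 + (-1 - j) = 7 - j)
y(n, I) = 6 + I (y(n, I) = I + (7 - 1*1) = I + (7 - 1) = I + 6 = 6 + I)
(777 - 1*195) - y(-66, 25) = (777 - 1*195) - (6 + 25) = (777 - 195) - 1*31 = 582 - 31 = 551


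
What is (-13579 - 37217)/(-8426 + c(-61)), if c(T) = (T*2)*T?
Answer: 4233/82 ≈ 51.622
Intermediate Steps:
c(T) = 2*T² (c(T) = (2*T)*T = 2*T²)
(-13579 - 37217)/(-8426 + c(-61)) = (-13579 - 37217)/(-8426 + 2*(-61)²) = -50796/(-8426 + 2*3721) = -50796/(-8426 + 7442) = -50796/(-984) = -50796*(-1/984) = 4233/82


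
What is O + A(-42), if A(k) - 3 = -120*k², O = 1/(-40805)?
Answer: -8637479986/40805 ≈ -2.1168e+5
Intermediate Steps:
O = -1/40805 ≈ -2.4507e-5
A(k) = 3 - 120*k²
O + A(-42) = -1/40805 + (3 - 120*(-42)²) = -1/40805 + (3 - 120*1764) = -1/40805 + (3 - 211680) = -1/40805 - 211677 = -8637479986/40805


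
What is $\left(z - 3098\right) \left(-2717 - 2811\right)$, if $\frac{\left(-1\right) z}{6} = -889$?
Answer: $-12360608$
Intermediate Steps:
$z = 5334$ ($z = \left(-6\right) \left(-889\right) = 5334$)
$\left(z - 3098\right) \left(-2717 - 2811\right) = \left(5334 - 3098\right) \left(-2717 - 2811\right) = 2236 \left(-5528\right) = -12360608$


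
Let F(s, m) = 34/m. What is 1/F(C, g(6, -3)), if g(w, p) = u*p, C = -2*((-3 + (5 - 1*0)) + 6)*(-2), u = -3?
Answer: 9/34 ≈ 0.26471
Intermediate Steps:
C = 32 (C = -2*((-3 + (5 + 0)) + 6)*(-2) = -2*((-3 + 5) + 6)*(-2) = -2*(2 + 6)*(-2) = -2*8*(-2) = -16*(-2) = 32)
g(w, p) = -3*p
1/F(C, g(6, -3)) = 1/(34/((-3*(-3)))) = 1/(34/9) = 9/34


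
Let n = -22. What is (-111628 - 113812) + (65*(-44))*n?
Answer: -162520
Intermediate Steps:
(-111628 - 113812) + (65*(-44))*n = (-111628 - 113812) + (65*(-44))*(-22) = -225440 - 2860*(-22) = -225440 + 62920 = -162520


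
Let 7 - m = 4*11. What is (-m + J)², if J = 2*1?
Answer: 1521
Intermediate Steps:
J = 2
m = -37 (m = 7 - 4*11 = 7 - 1*44 = 7 - 44 = -37)
(-m + J)² = (-1*(-37) + 2)² = (37 + 2)² = 39² = 1521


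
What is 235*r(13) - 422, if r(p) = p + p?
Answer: 5688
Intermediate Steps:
r(p) = 2*p
235*r(13) - 422 = 235*(2*13) - 422 = 235*26 - 422 = 6110 - 422 = 5688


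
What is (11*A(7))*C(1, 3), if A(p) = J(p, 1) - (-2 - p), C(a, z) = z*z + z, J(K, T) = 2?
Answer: 1452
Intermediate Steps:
C(a, z) = z + z**2 (C(a, z) = z**2 + z = z + z**2)
A(p) = 4 + p (A(p) = 2 - (-2 - p) = 2 + (2 + p) = 4 + p)
(11*A(7))*C(1, 3) = (11*(4 + 7))*(3*(1 + 3)) = (11*11)*(3*4) = 121*12 = 1452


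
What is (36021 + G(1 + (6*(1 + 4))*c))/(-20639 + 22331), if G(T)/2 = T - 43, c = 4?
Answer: 12059/564 ≈ 21.381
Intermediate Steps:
G(T) = -86 + 2*T (G(T) = 2*(T - 43) = 2*(-43 + T) = -86 + 2*T)
(36021 + G(1 + (6*(1 + 4))*c))/(-20639 + 22331) = (36021 + (-86 + 2*(1 + (6*(1 + 4))*4)))/(-20639 + 22331) = (36021 + (-86 + 2*(1 + (6*5)*4)))/1692 = (36021 + (-86 + 2*(1 + 30*4)))*(1/1692) = (36021 + (-86 + 2*(1 + 120)))*(1/1692) = (36021 + (-86 + 2*121))*(1/1692) = (36021 + (-86 + 242))*(1/1692) = (36021 + 156)*(1/1692) = 36177*(1/1692) = 12059/564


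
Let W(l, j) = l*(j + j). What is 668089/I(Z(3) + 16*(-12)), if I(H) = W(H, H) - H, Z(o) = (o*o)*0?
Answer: 668089/73920 ≈ 9.0380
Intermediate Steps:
Z(o) = 0 (Z(o) = o**2*0 = 0)
W(l, j) = 2*j*l (W(l, j) = l*(2*j) = 2*j*l)
I(H) = -H + 2*H**2 (I(H) = 2*H*H - H = 2*H**2 - H = -H + 2*H**2)
668089/I(Z(3) + 16*(-12)) = 668089/(((0 + 16*(-12))*(-1 + 2*(0 + 16*(-12))))) = 668089/(((0 - 192)*(-1 + 2*(0 - 192)))) = 668089/((-192*(-1 + 2*(-192)))) = 668089/((-192*(-1 - 384))) = 668089/((-192*(-385))) = 668089/73920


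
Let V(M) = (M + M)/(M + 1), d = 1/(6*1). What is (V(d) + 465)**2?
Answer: 10608049/49 ≈ 2.1649e+5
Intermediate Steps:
d = 1/6 ≈ 0.16667
V(M) = 2*M/(1 + M) (V(M) = (2*M)/(1 + M) = 2*M/(1 + M))
(V(d) + 465)**2 = (2*(1/6)/(1 + 1/6) + 465)**2 = (2*(1/6)/(7/6) + 465)**2 = (2*(1/6)*(6/7) + 465)**2 = (2/7 + 465)**2 = (3257/7)**2 = 10608049/49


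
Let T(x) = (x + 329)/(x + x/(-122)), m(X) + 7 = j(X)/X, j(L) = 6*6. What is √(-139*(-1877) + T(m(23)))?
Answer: √19726249755/275 ≈ 510.73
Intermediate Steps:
j(L) = 36
m(X) = -7 + 36/X
T(x) = 122*(329 + x)/(121*x) (T(x) = (329 + x)/(x + x*(-1/122)) = (329 + x)/(x - x/122) = (329 + x)/((121*x/122)) = (329 + x)*(122/(121*x)) = 122*(329 + x)/(121*x))
√(-139*(-1877) + T(m(23))) = √(-139*(-1877) + 122*(329 + (-7 + 36/23))/(121*(-7 + 36/23))) = √(260903 + 122*(329 + (-7 + 36*(1/23)))/(121*(-7 + 36*(1/23)))) = √(260903 + 122*(329 + (-7 + 36/23))/(121*(-7 + 36/23))) = √(260903 + 122*(329 - 125/23)/(121*(-125/23))) = √(260903 + (122/121)*(-23/125)*(7442/23)) = √(260903 - 907924/15125) = √(3945249951/15125) = √19726249755/275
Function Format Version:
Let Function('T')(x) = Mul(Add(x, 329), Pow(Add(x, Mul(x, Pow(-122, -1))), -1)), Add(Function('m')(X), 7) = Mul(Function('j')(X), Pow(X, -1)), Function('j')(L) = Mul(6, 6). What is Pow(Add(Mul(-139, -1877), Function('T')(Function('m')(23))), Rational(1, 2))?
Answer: Mul(Rational(1, 275), Pow(19726249755, Rational(1, 2))) ≈ 510.73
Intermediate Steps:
Function('j')(L) = 36
Function('m')(X) = Add(-7, Mul(36, Pow(X, -1)))
Function('T')(x) = Mul(Rational(122, 121), Pow(x, -1), Add(329, x)) (Function('T')(x) = Mul(Add(329, x), Pow(Add(x, Mul(x, Rational(-1, 122))), -1)) = Mul(Add(329, x), Pow(Add(x, Mul(Rational(-1, 122), x)), -1)) = Mul(Add(329, x), Pow(Mul(Rational(121, 122), x), -1)) = Mul(Add(329, x), Mul(Rational(122, 121), Pow(x, -1))) = Mul(Rational(122, 121), Pow(x, -1), Add(329, x)))
Pow(Add(Mul(-139, -1877), Function('T')(Function('m')(23))), Rational(1, 2)) = Pow(Add(Mul(-139, -1877), Mul(Rational(122, 121), Pow(Add(-7, Mul(36, Pow(23, -1))), -1), Add(329, Add(-7, Mul(36, Pow(23, -1)))))), Rational(1, 2)) = Pow(Add(260903, Mul(Rational(122, 121), Pow(Add(-7, Mul(36, Rational(1, 23))), -1), Add(329, Add(-7, Mul(36, Rational(1, 23)))))), Rational(1, 2)) = Pow(Add(260903, Mul(Rational(122, 121), Pow(Add(-7, Rational(36, 23)), -1), Add(329, Add(-7, Rational(36, 23))))), Rational(1, 2)) = Pow(Add(260903, Mul(Rational(122, 121), Pow(Rational(-125, 23), -1), Add(329, Rational(-125, 23)))), Rational(1, 2)) = Pow(Add(260903, Mul(Rational(122, 121), Rational(-23, 125), Rational(7442, 23))), Rational(1, 2)) = Pow(Add(260903, Rational(-907924, 15125)), Rational(1, 2)) = Pow(Rational(3945249951, 15125), Rational(1, 2)) = Mul(Rational(1, 275), Pow(19726249755, Rational(1, 2)))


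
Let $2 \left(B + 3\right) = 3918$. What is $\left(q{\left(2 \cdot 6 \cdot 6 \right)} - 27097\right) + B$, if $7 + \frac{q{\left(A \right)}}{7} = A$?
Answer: $-24686$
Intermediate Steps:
$q{\left(A \right)} = -49 + 7 A$
$B = 1956$ ($B = -3 + \frac{1}{2} \cdot 3918 = -3 + 1959 = 1956$)
$\left(q{\left(2 \cdot 6 \cdot 6 \right)} - 27097\right) + B = \left(\left(-49 + 7 \cdot 2 \cdot 6 \cdot 6\right) - 27097\right) + 1956 = \left(\left(-49 + 7 \cdot 12 \cdot 6\right) - 27097\right) + 1956 = \left(\left(-49 + 7 \cdot 72\right) - 27097\right) + 1956 = \left(\left(-49 + 504\right) - 27097\right) + 1956 = \left(455 - 27097\right) + 1956 = -26642 + 1956 = -24686$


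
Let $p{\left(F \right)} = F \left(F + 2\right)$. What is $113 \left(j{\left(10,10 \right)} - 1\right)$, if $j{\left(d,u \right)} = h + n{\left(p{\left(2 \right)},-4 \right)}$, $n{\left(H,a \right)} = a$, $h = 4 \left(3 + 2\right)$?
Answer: $1695$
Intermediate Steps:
$p{\left(F \right)} = F \left(2 + F\right)$
$h = 20$ ($h = 4 \cdot 5 = 20$)
$j{\left(d,u \right)} = 16$ ($j{\left(d,u \right)} = 20 - 4 = 16$)
$113 \left(j{\left(10,10 \right)} - 1\right) = 113 \left(16 - 1\right) = 113 \cdot 15 = 1695$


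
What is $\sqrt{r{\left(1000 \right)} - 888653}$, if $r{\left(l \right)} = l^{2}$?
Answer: $\sqrt{111347} \approx 333.69$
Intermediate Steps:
$\sqrt{r{\left(1000 \right)} - 888653} = \sqrt{1000^{2} - 888653} = \sqrt{1000000 - 888653} = \sqrt{111347}$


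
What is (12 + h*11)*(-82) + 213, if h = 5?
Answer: -5281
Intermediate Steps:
(12 + h*11)*(-82) + 213 = (12 + 5*11)*(-82) + 213 = (12 + 55)*(-82) + 213 = 67*(-82) + 213 = -5494 + 213 = -5281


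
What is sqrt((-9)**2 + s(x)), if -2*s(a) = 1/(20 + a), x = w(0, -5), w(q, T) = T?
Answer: sqrt(72870)/30 ≈ 8.9982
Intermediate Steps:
x = -5
s(a) = -1/(2*(20 + a))
sqrt((-9)**2 + s(x)) = sqrt((-9)**2 - 1/(40 + 2*(-5))) = sqrt(81 - 1/(40 - 10)) = sqrt(81 - 1/30) = sqrt(2429/30) = sqrt(72870)/30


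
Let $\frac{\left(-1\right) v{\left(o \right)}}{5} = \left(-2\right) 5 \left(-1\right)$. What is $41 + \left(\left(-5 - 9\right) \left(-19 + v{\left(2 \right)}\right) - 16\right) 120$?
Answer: $114041$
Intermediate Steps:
$v{\left(o \right)} = -50$ ($v{\left(o \right)} = - 5 \left(-2\right) 5 \left(-1\right) = - 5 \left(\left(-10\right) \left(-1\right)\right) = \left(-5\right) 10 = -50$)
$41 + \left(\left(-5 - 9\right) \left(-19 + v{\left(2 \right)}\right) - 16\right) 120 = 41 + \left(\left(-5 - 9\right) \left(-19 - 50\right) - 16\right) 120 = 41 + \left(\left(-14\right) \left(-69\right) - 16\right) 120 = 41 + \left(966 - 16\right) 120 = 41 + 950 \cdot 120 = 41 + 114000 = 114041$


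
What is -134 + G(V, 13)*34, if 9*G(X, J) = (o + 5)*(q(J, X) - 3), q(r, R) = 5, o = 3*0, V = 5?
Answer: -866/9 ≈ -96.222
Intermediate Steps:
o = 0
G(X, J) = 10/9 (G(X, J) = ((0 + 5)*(5 - 3))/9 = (5*2)/9 = (⅑)*10 = 10/9)
-134 + G(V, 13)*34 = -134 + (10/9)*34 = -134 + 340/9 = -866/9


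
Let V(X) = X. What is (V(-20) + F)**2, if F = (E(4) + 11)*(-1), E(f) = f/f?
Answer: 1024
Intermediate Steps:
E(f) = 1
F = -12 (F = (1 + 11)*(-1) = 12*(-1) = -12)
(V(-20) + F)**2 = (-20 - 12)**2 = (-32)**2 = 1024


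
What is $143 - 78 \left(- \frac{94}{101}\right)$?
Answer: $\frac{21775}{101} \approx 215.59$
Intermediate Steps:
$143 - 78 \left(- \frac{94}{101}\right) = 143 - 78 \left(\left(-94\right) \frac{1}{101}\right) = 143 - - \frac{7332}{101} = 143 + \frac{7332}{101} = \frac{21775}{101}$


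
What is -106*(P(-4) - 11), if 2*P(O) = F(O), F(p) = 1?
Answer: 1113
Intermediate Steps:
P(O) = ½ (P(O) = (½)*1 = ½)
-106*(P(-4) - 11) = -106*(½ - 11) = -106*(-21/2) = 1113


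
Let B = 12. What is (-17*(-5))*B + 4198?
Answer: 5218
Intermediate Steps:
(-17*(-5))*B + 4198 = -17*(-5)*12 + 4198 = 85*12 + 4198 = 1020 + 4198 = 5218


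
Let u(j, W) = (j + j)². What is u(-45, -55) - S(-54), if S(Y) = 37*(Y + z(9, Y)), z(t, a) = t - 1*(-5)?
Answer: 9580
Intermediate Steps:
z(t, a) = 5 + t (z(t, a) = t + 5 = 5 + t)
S(Y) = 518 + 37*Y (S(Y) = 37*(Y + (5 + 9)) = 37*(Y + 14) = 37*(14 + Y) = 518 + 37*Y)
u(j, W) = 4*j² (u(j, W) = (2*j)² = 4*j²)
u(-45, -55) - S(-54) = 4*(-45)² - (518 + 37*(-54)) = 4*2025 - (518 - 1998) = 8100 - 1*(-1480) = 8100 + 1480 = 9580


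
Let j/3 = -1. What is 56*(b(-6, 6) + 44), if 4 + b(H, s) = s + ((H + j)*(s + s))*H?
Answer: 38864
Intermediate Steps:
j = -3 (j = 3*(-1) = -3)
b(H, s) = -4 + s + 2*H*s*(-3 + H) (b(H, s) = -4 + (s + ((H - 3)*(s + s))*H) = -4 + (s + ((-3 + H)*(2*s))*H) = -4 + (s + (2*s*(-3 + H))*H) = -4 + (s + 2*H*s*(-3 + H)) = -4 + s + 2*H*s*(-3 + H))
56*(b(-6, 6) + 44) = 56*((-4 + 6 - 6*(-6)*6 + 2*6*(-6)²) + 44) = 56*((-4 + 6 + 216 + 2*6*36) + 44) = 56*((-4 + 6 + 216 + 432) + 44) = 56*(650 + 44) = 56*694 = 38864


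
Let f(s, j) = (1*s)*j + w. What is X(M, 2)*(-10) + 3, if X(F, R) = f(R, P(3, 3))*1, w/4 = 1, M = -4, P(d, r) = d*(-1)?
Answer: 23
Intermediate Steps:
P(d, r) = -d
w = 4 (w = 4*1 = 4)
f(s, j) = 4 + j*s (f(s, j) = (1*s)*j + 4 = s*j + 4 = j*s + 4 = 4 + j*s)
X(F, R) = 4 - 3*R (X(F, R) = (4 + (-1*3)*R)*1 = (4 - 3*R)*1 = 4 - 3*R)
X(M, 2)*(-10) + 3 = (4 - 3*2)*(-10) + 3 = (4 - 6)*(-10) + 3 = -2*(-10) + 3 = 20 + 3 = 23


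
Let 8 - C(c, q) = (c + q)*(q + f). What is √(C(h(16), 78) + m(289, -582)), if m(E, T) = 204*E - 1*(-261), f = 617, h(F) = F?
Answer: I*√6105 ≈ 78.135*I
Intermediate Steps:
m(E, T) = 261 + 204*E (m(E, T) = 204*E + 261 = 261 + 204*E)
C(c, q) = 8 - (617 + q)*(c + q) (C(c, q) = 8 - (c + q)*(q + 617) = 8 - (c + q)*(617 + q) = 8 - (617 + q)*(c + q))
√(C(h(16), 78) + m(289, -582)) = √((8 - 1*78² - 617*16 - 617*78 - 1*16*78) + (261 + 204*289)) = √((8 - 1*6084 - 9872 - 48126 - 1248) + (261 + 58956)) = √((8 - 6084 - 9872 - 48126 - 1248) + 59217) = √(-65322 + 59217) = √(-6105) = I*√6105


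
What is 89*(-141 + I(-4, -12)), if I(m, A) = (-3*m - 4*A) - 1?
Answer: -7298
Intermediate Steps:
I(m, A) = -1 - 4*A - 3*m (I(m, A) = (-4*A - 3*m) - 1 = -1 - 4*A - 3*m)
89*(-141 + I(-4, -12)) = 89*(-141 + (-1 - 4*(-12) - 3*(-4))) = 89*(-141 + (-1 + 48 + 12)) = 89*(-141 + 59) = 89*(-82) = -7298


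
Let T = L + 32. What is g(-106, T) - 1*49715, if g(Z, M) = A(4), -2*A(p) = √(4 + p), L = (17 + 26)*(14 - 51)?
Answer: -49715 - √2 ≈ -49716.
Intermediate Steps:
L = -1591 (L = 43*(-37) = -1591)
A(p) = -√(4 + p)/2
T = -1559 (T = -1591 + 32 = -1559)
g(Z, M) = -√2 (g(Z, M) = -√(4 + 4)/2 = -√2)
g(-106, T) - 1*49715 = -√2 - 1*49715 = -√2 - 49715 = -49715 - √2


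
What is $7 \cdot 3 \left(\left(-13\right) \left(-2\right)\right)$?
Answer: $546$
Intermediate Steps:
$7 \cdot 3 \left(\left(-13\right) \left(-2\right)\right) = 21 \cdot 26 = 546$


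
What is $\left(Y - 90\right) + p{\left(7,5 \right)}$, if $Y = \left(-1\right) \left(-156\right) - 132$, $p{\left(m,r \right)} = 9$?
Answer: $-57$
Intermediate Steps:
$Y = 24$ ($Y = 156 - 132 = 24$)
$\left(Y - 90\right) + p{\left(7,5 \right)} = \left(24 - 90\right) + 9 = -66 + 9 = -57$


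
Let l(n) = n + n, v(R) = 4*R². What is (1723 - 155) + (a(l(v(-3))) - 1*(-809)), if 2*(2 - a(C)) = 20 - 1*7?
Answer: 4745/2 ≈ 2372.5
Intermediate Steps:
l(n) = 2*n
a(C) = -9/2 (a(C) = 2 - (20 - 1*7)/2 = 2 - (20 - 7)/2 = 2 - ½*13 = 2 - 13/2 = -9/2)
(1723 - 155) + (a(l(v(-3))) - 1*(-809)) = (1723 - 155) + (-9/2 - 1*(-809)) = 1568 + (-9/2 + 809) = 1568 + 1609/2 = 4745/2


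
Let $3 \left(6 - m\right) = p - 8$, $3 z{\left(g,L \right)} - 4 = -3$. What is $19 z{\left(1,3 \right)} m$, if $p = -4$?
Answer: $\frac{190}{3} \approx 63.333$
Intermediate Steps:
$z{\left(g,L \right)} = \frac{1}{3}$ ($z{\left(g,L \right)} = \frac{4}{3} + \frac{1}{3} \left(-3\right) = \frac{4}{3} - 1 = \frac{1}{3}$)
$m = 10$ ($m = 6 - \frac{-4 - 8}{3} = 6 - -4 = 6 + 4 = 10$)
$19 z{\left(1,3 \right)} m = 19 \cdot \frac{1}{3} \cdot 10 = \frac{19}{3} \cdot 10 = \frac{190}{3}$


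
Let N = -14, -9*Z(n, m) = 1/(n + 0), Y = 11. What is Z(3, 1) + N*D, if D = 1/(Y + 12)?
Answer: -401/621 ≈ -0.64573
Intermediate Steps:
Z(n, m) = -1/(9*n) (Z(n, m) = -1/(9*(n + 0)) = -1/(9*n))
D = 1/23 (D = 1/(11 + 12) = 1/23 ≈ 0.043478)
Z(3, 1) + N*D = -⅑/3 - 14*1/23 = -⅑*⅓ - 14/23 = -1/27 - 14/23 = -401/621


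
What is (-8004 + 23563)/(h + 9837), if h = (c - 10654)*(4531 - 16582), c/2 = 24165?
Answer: -15559/454023639 ≈ -3.4269e-5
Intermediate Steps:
c = 48330 (c = 2*24165 = 48330)
h = -454033476 (h = (48330 - 10654)*(4531 - 16582) = 37676*(-12051) = -454033476)
(-8004 + 23563)/(h + 9837) = (-8004 + 23563)/(-454033476 + 9837) = 15559/(-454023639) = 15559*(-1/454023639) = -15559/454023639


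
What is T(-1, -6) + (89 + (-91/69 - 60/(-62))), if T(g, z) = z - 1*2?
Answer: 172508/2139 ≈ 80.649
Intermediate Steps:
T(g, z) = -2 + z (T(g, z) = z - 2 = -2 + z)
T(-1, -6) + (89 + (-91/69 - 60/(-62))) = (-2 - 6) + (89 + (-91/69 - 60/(-62))) = -8 + (89 + (-91*1/69 - 60*(-1/62))) = -8 + (89 + (-91/69 + 30/31)) = -8 + (89 - 751/2139) = -8 + 189620/2139 = 172508/2139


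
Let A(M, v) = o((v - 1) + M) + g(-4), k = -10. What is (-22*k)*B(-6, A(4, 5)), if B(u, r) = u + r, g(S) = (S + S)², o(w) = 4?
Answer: 13640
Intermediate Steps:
g(S) = 4*S² (g(S) = (2*S)² = 4*S²)
A(M, v) = 68 (A(M, v) = 4 + 4*(-4)² = 4 + 4*16 = 4 + 64 = 68)
B(u, r) = r + u
(-22*k)*B(-6, A(4, 5)) = (-22*(-10))*(68 - 6) = 220*62 = 13640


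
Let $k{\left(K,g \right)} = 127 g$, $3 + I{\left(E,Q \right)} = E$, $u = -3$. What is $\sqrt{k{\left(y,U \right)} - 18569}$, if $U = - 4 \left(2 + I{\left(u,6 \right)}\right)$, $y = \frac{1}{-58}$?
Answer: $i \sqrt{16537} \approx 128.6 i$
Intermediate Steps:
$I{\left(E,Q \right)} = -3 + E$
$y = - \frac{1}{58} \approx -0.017241$
$U = 16$ ($U = - 4 \left(2 - 6\right) = \left(-4\right) \left(-4\right) = 16$)
$\sqrt{k{\left(y,U \right)} - 18569} = \sqrt{127 \cdot 16 - 18569} = \sqrt{2032 - 18569} = \sqrt{-16537} = i \sqrt{16537}$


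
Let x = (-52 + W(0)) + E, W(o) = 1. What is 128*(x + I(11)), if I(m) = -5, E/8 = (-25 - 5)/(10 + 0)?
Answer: -10240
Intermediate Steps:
E = -24 (E = 8*((-25 - 5)/(10 + 0)) = 8*(-30/10) = 8*(-30*1/10) = 8*(-3) = -24)
x = -75 (x = (-52 + 1) - 24 = -51 - 24 = -75)
128*(x + I(11)) = 128*(-75 - 5) = 128*(-80) = -10240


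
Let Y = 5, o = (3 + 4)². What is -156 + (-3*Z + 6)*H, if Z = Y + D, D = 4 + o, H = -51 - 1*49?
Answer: 16644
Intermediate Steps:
o = 49 (o = 7² = 49)
H = -100 (H = -51 - 49 = -100)
D = 53 (D = 4 + 49 = 53)
Z = 58 (Z = 5 + 53 = 58)
-156 + (-3*Z + 6)*H = -156 + (-3*58 + 6)*(-100) = -156 + (-174 + 6)*(-100) = -156 - 168*(-100) = -156 + 16800 = 16644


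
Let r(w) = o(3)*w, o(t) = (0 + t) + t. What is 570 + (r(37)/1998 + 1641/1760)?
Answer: 9045329/15840 ≈ 571.04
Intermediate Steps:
o(t) = 2*t (o(t) = t + t = 2*t)
r(w) = 6*w (r(w) = (2*3)*w = 6*w)
570 + (r(37)/1998 + 1641/1760) = 570 + ((6*37)/1998 + 1641/1760) = 570 + (222*(1/1998) + 1641*(1/1760)) = 570 + (1/9 + 1641/1760) = 570 + 16529/15840 = 9045329/15840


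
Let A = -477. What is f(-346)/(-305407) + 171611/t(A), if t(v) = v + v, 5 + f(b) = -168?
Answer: -52411035635/291358278 ≈ -179.89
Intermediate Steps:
f(b) = -173 (f(b) = -5 - 168 = -173)
t(v) = 2*v
f(-346)/(-305407) + 171611/t(A) = -173/(-305407) + 171611/((2*(-477))) = -173*(-1/305407) + 171611/(-954) = 173/305407 + 171611*(-1/954) = 173/305407 - 171611/954 = -52411035635/291358278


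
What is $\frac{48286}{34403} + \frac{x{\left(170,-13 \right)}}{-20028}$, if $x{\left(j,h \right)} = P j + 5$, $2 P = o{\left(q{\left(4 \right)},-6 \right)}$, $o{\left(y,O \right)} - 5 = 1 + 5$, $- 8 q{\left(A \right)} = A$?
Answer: $\frac{233683297}{172255821} \approx 1.3566$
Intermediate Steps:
$q{\left(A \right)} = - \frac{A}{8}$
$o{\left(y,O \right)} = 11$ ($o{\left(y,O \right)} = 5 + \left(1 + 5\right) = 5 + 6 = 11$)
$P = \frac{11}{2}$ ($P = \frac{1}{2} \cdot 11 = \frac{11}{2} \approx 5.5$)
$x{\left(j,h \right)} = 5 + \frac{11 j}{2}$ ($x{\left(j,h \right)} = \frac{11 j}{2} + 5 = 5 + \frac{11 j}{2}$)
$\frac{48286}{34403} + \frac{x{\left(170,-13 \right)}}{-20028} = \frac{48286}{34403} + \frac{5 + \frac{11}{2} \cdot 170}{-20028} = 48286 \cdot \frac{1}{34403} + \left(5 + 935\right) \left(- \frac{1}{20028}\right) = \frac{48286}{34403} + 940 \left(- \frac{1}{20028}\right) = \frac{48286}{34403} - \frac{235}{5007} = \frac{233683297}{172255821}$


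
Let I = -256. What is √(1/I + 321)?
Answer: 5*√3287/16 ≈ 17.916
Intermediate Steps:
√(1/I + 321) = √(1/(-256) + 321) = √(-1/256 + 321) = √(82175/256) = 5*√3287/16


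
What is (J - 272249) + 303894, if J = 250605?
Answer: 282250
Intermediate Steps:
(J - 272249) + 303894 = (250605 - 272249) + 303894 = -21644 + 303894 = 282250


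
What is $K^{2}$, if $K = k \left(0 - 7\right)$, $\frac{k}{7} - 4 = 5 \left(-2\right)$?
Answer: $86436$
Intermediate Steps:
$k = -42$ ($k = 28 + 7 \cdot 5 \left(-2\right) = 28 + 7 \left(-10\right) = 28 - 70 = -42$)
$K = 294$ ($K = - 42 \left(0 - 7\right) = \left(-42\right) \left(-7\right) = 294$)
$K^{2} = 294^{2} = 86436$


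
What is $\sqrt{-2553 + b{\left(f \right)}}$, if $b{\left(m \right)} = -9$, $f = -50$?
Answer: $i \sqrt{2562} \approx 50.616 i$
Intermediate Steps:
$\sqrt{-2553 + b{\left(f \right)}} = \sqrt{-2553 - 9} = \sqrt{-2562} = i \sqrt{2562}$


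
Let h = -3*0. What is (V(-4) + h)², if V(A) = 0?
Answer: 0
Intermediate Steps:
h = 0
(V(-4) + h)² = (0 + 0)² = 0² = 0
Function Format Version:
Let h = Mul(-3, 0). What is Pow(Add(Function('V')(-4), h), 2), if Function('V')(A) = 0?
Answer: 0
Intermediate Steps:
h = 0
Pow(Add(Function('V')(-4), h), 2) = Pow(Add(0, 0), 2) = Pow(0, 2) = 0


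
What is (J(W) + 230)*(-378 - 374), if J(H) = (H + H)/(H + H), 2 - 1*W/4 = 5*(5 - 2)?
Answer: -173712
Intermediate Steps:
W = -52 (W = 8 - 20*(5 - 2) = 8 - 20*3 = 8 - 4*15 = 8 - 60 = -52)
J(H) = 1 (J(H) = (2*H)/((2*H)) = (2*H)*(1/(2*H)) = 1)
(J(W) + 230)*(-378 - 374) = (1 + 230)*(-378 - 374) = 231*(-752) = -173712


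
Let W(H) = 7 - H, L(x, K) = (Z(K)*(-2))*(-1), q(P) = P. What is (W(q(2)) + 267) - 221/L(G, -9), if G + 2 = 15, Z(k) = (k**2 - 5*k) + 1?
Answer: 68867/254 ≈ 271.13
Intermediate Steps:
Z(k) = 1 + k**2 - 5*k
G = 13 (G = -2 + 15 = 13)
L(x, K) = 2 - 10*K + 2*K**2 (L(x, K) = ((1 + K**2 - 5*K)*(-2))*(-1) = (-2 - 2*K**2 + 10*K)*(-1) = 2 - 10*K + 2*K**2)
(W(q(2)) + 267) - 221/L(G, -9) = ((7 - 1*2) + 267) - 221/(2 - 10*(-9) + 2*(-9)**2) = ((7 - 2) + 267) - 221/(2 + 90 + 2*81) = (5 + 267) - 221/(2 + 90 + 162) = 272 - 221/254 = 68867/254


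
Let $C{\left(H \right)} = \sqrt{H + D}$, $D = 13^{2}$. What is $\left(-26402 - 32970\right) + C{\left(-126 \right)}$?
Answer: $-59372 + \sqrt{43} \approx -59365.0$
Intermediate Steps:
$D = 169$
$C{\left(H \right)} = \sqrt{169 + H}$ ($C{\left(H \right)} = \sqrt{H + 169} = \sqrt{169 + H}$)
$\left(-26402 - 32970\right) + C{\left(-126 \right)} = \left(-26402 - 32970\right) + \sqrt{169 - 126} = -59372 + \sqrt{43}$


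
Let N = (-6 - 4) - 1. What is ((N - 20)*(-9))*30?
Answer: 8370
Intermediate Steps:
N = -11 (N = -10 - 1 = -11)
((N - 20)*(-9))*30 = ((-11 - 20)*(-9))*30 = -31*(-9)*30 = 279*30 = 8370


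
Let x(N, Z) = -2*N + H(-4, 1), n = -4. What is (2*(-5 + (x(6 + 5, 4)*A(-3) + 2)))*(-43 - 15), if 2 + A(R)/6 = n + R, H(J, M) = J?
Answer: -162516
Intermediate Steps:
A(R) = -36 + 6*R (A(R) = -12 + 6*(-4 + R) = -12 + (-24 + 6*R) = -36 + 6*R)
x(N, Z) = -4 - 2*N (x(N, Z) = -2*N - 4 = -4 - 2*N)
(2*(-5 + (x(6 + 5, 4)*A(-3) + 2)))*(-43 - 15) = (2*(-5 + ((-4 - 2*(6 + 5))*(-36 + 6*(-3)) + 2)))*(-43 - 15) = (2*(-5 + ((-4 - 2*11)*(-36 - 18) + 2)))*(-58) = (2*(-5 + ((-4 - 22)*(-54) + 2)))*(-58) = (2*(-5 + (-26*(-54) + 2)))*(-58) = (2*(-5 + (1404 + 2)))*(-58) = (2*(-5 + 1406))*(-58) = (2*1401)*(-58) = 2802*(-58) = -162516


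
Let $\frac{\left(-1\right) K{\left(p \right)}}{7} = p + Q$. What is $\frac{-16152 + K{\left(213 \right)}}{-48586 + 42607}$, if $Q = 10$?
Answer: $\frac{17713}{5979} \approx 2.9625$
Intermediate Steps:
$K{\left(p \right)} = -70 - 7 p$ ($K{\left(p \right)} = - 7 \left(p + 10\right) = - 7 \left(10 + p\right) = -70 - 7 p$)
$\frac{-16152 + K{\left(213 \right)}}{-48586 + 42607} = \frac{-16152 - 1561}{-48586 + 42607} = \frac{-16152 - 1561}{-5979} = \left(-16152 - 1561\right) \left(- \frac{1}{5979}\right) = \left(-17713\right) \left(- \frac{1}{5979}\right) = \frac{17713}{5979}$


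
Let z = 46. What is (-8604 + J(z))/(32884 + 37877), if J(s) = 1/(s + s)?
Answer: -791567/6510012 ≈ -0.12159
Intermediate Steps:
J(s) = 1/(2*s)
(-8604 + J(z))/(32884 + 37877) = (-8604 + (½)/46)/(32884 + 37877) = (-8604 + (½)*(1/46))/70761 = (-8604 + 1/92)*(1/70761) = -791567/92*1/70761 = -791567/6510012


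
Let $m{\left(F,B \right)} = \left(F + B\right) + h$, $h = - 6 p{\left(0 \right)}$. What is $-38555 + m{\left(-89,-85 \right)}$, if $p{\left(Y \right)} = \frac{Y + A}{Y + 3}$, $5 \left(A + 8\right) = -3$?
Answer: $- \frac{193559}{5} \approx -38712.0$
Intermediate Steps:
$A = - \frac{43}{5}$ ($A = -8 + \frac{1}{5} \left(-3\right) = -8 - \frac{3}{5} = - \frac{43}{5} \approx -8.6$)
$p{\left(Y \right)} = \frac{- \frac{43}{5} + Y}{3 + Y}$ ($p{\left(Y \right)} = \frac{Y - \frac{43}{5}}{Y + 3} = \frac{- \frac{43}{5} + Y}{3 + Y}$)
$h = \frac{86}{5}$ ($h = - 6 \frac{- \frac{43}{5} + 0}{3 + 0} = - 6 \cdot \frac{1}{3} \left(- \frac{43}{5}\right) = \left(-6\right) \left(- \frac{43}{15}\right) = \frac{86}{5} \approx 17.2$)
$m{\left(F,B \right)} = \frac{86}{5} + B + F$ ($m{\left(F,B \right)} = \left(F + B\right) + \frac{86}{5} = \left(B + F\right) + \frac{86}{5} = \frac{86}{5} + B + F$)
$-38555 + m{\left(-89,-85 \right)} = -38555 - \frac{784}{5} = - \frac{193559}{5}$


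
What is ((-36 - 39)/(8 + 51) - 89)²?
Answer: 28366276/3481 ≈ 8148.9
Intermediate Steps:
((-36 - 39)/(8 + 51) - 89)² = (-75/59 - 89)² = (-5326/59)² = 28366276/3481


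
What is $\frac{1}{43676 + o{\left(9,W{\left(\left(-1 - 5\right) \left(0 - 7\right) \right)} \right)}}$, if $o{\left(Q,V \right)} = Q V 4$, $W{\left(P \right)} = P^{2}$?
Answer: $\frac{1}{107180} \approx 9.3301 \cdot 10^{-6}$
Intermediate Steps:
$o{\left(Q,V \right)} = 4 Q V$
$\frac{1}{43676 + o{\left(9,W{\left(\left(-1 - 5\right) \left(0 - 7\right) \right)} \right)}} = \frac{1}{43676 + 4 \cdot 9 \left(\left(-1 - 5\right) \left(0 - 7\right)\right)^{2}} = \frac{1}{43676 + 4 \cdot 9 \left(\left(-6\right) \left(-7\right)\right)^{2}} = \frac{1}{43676 + 4 \cdot 9 \cdot 42^{2}} = \frac{1}{43676 + 4 \cdot 9 \cdot 1764} = \frac{1}{43676 + 63504} = \frac{1}{107180}$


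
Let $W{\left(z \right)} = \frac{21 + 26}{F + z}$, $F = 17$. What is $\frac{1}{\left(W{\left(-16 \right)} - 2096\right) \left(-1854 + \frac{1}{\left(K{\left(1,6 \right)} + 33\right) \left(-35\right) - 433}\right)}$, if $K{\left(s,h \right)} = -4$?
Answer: $\frac{1448}{5500731057} \approx 2.6324 \cdot 10^{-7}$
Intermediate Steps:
$W{\left(z \right)} = \frac{47}{17 + z}$ ($W{\left(z \right)} = \frac{21 + 26}{17 + z} = \frac{47}{17 + z}$)
$\frac{1}{\left(W{\left(-16 \right)} - 2096\right) \left(-1854 + \frac{1}{\left(K{\left(1,6 \right)} + 33\right) \left(-35\right) - 433}\right)} = \frac{1}{\left(\frac{47}{17 - 16} - 2096\right) \left(-1854 + \frac{1}{\left(-4 + 33\right) \left(-35\right) - 433}\right)} = \frac{1}{\left(\frac{47}{1} - 2096\right) \left(-1854 + \frac{1}{29 \left(-35\right) - 433}\right)} = \frac{1}{\left(47 \cdot 1 - 2096\right) \left(-1854 + \frac{1}{-1015 - 433}\right)} = \frac{1}{\left(47 - 2096\right) \left(-1854 + \frac{1}{-1448}\right)} = \frac{1}{\left(-2049\right) \left(-1854 - \frac{1}{1448}\right)} = \frac{1}{\left(-2049\right) \left(- \frac{2684593}{1448}\right)} = \frac{1}{\frac{5500731057}{1448}} = \frac{1448}{5500731057}$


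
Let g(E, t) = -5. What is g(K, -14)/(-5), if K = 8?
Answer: 1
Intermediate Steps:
g(K, -14)/(-5) = -5/(-5) = -5*(-1/5) = 1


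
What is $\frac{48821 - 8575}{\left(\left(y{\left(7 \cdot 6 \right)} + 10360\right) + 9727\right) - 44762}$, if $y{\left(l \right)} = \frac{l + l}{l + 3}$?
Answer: $- \frac{603690}{370097} \approx -1.6312$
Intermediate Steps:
$y{\left(l \right)} = \frac{2 l}{3 + l}$
$\frac{48821 - 8575}{\left(\left(y{\left(7 \cdot 6 \right)} + 10360\right) + 9727\right) - 44762} = \frac{48821 - 8575}{\left(\left(\frac{2 \cdot 7 \cdot 6}{3 + 7 \cdot 6} + 10360\right) + 9727\right) - 44762} = \frac{40246}{\left(\left(2 \cdot 42 \frac{1}{3 + 42} + 10360\right) + 9727\right) - 44762} = \frac{40246}{\left(\left(2 \cdot 42 \cdot \frac{1}{45} + 10360\right) + 9727\right) - 44762} = \frac{40246}{\left(\left(\frac{28}{15} + 10360\right) + 9727\right) - 44762} = \frac{40246}{\left(\frac{155428}{15} + 9727\right) - 44762} = \frac{40246}{\frac{301333}{15} - 44762} = \frac{40246}{- \frac{370097}{15}} = 40246 \left(- \frac{15}{370097}\right) = - \frac{603690}{370097}$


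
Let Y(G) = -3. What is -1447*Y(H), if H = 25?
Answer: 4341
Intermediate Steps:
-1447*Y(H) = -1447*(-3) = 4341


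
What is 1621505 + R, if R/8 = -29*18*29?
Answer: 1500401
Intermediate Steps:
R = -121104 (R = 8*(-29*18*29) = 8*(-522*29) = 8*(-15138) = -121104)
1621505 + R = 1621505 - 121104 = 1500401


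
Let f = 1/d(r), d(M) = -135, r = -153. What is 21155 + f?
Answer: 2855924/135 ≈ 21155.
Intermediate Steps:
f = -1/135 (f = 1/(-135) = -1/135 ≈ -0.0074074)
21155 + f = 21155 - 1/135 = 2855924/135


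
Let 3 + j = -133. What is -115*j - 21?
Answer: 15619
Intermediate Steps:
j = -136 (j = -3 - 133 = -136)
-115*j - 21 = -115*(-136) - 21 = 15640 - 21 = 15619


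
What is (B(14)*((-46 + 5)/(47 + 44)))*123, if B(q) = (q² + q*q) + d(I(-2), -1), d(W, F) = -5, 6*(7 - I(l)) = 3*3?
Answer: -1951641/91 ≈ -21447.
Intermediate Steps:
I(l) = 11/2 (I(l) = 7 - 3/2 = 11/2)
B(q) = -5 + 2*q² (B(q) = (q² + q*q) - 5 = (q² + q²) - 5 = 2*q² - 5 = -5 + 2*q²)
(B(14)*((-46 + 5)/(47 + 44)))*123 = ((-5 + 2*14²)*((-46 + 5)/(47 + 44)))*123 = ((-5 + 2*196)*(-41/91))*123 = ((-5 + 392)*(-41*1/91))*123 = (387*(-41/91))*123 = -15867/91*123 = -1951641/91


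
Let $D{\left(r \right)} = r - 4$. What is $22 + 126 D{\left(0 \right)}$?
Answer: $-482$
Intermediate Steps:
$D{\left(r \right)} = -4 + r$ ($D{\left(r \right)} = r - 4 = -4 + r$)
$22 + 126 D{\left(0 \right)} = 22 + 126 \left(-4 + 0\right) = 22 + 126 \left(-4\right) = 22 - 504 = -482$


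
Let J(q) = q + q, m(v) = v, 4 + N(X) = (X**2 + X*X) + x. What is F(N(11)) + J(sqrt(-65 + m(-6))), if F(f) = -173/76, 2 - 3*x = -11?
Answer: -173/76 + 2*I*sqrt(71) ≈ -2.2763 + 16.852*I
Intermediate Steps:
x = 13/3 (x = 2/3 - 1/3*(-11) = 2/3 + 11/3 = 13/3 ≈ 4.3333)
N(X) = 1/3 + 2*X**2 (N(X) = -4 + ((X**2 + X*X) + 13/3) = -4 + ((X**2 + X**2) + 13/3) = -4 + (2*X**2 + 13/3) = -4 + (13/3 + 2*X**2) = 1/3 + 2*X**2)
F(f) = -173/76 (F(f) = -173*1/76 = -173/76)
J(q) = 2*q
F(N(11)) + J(sqrt(-65 + m(-6))) = -173/76 + 2*sqrt(-65 - 6) = -173/76 + 2*sqrt(-71) = -173/76 + 2*(I*sqrt(71)) = -173/76 + 2*I*sqrt(71)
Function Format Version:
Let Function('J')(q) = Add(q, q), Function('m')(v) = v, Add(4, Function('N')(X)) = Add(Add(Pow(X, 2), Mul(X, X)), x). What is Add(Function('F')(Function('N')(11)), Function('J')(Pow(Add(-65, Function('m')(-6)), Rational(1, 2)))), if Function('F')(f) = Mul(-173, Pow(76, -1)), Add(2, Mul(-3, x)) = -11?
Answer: Add(Rational(-173, 76), Mul(2, I, Pow(71, Rational(1, 2)))) ≈ Add(-2.2763, Mul(16.852, I))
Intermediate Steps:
x = Rational(13, 3) (x = Add(Rational(2, 3), Mul(Rational(-1, 3), -11)) = Add(Rational(2, 3), Rational(11, 3)) = Rational(13, 3) ≈ 4.3333)
Function('N')(X) = Add(Rational(1, 3), Mul(2, Pow(X, 2))) (Function('N')(X) = Add(-4, Add(Add(Pow(X, 2), Mul(X, X)), Rational(13, 3))) = Add(-4, Add(Add(Pow(X, 2), Pow(X, 2)), Rational(13, 3))) = Add(-4, Add(Mul(2, Pow(X, 2)), Rational(13, 3))) = Add(-4, Add(Rational(13, 3), Mul(2, Pow(X, 2)))) = Add(Rational(1, 3), Mul(2, Pow(X, 2))))
Function('F')(f) = Rational(-173, 76) (Function('F')(f) = Mul(-173, Rational(1, 76)) = Rational(-173, 76))
Function('J')(q) = Mul(2, q)
Add(Function('F')(Function('N')(11)), Function('J')(Pow(Add(-65, Function('m')(-6)), Rational(1, 2)))) = Add(Rational(-173, 76), Mul(2, Pow(Add(-65, -6), Rational(1, 2)))) = Add(Rational(-173, 76), Mul(2, Pow(-71, Rational(1, 2)))) = Add(Rational(-173, 76), Mul(2, Mul(I, Pow(71, Rational(1, 2))))) = Add(Rational(-173, 76), Mul(2, I, Pow(71, Rational(1, 2))))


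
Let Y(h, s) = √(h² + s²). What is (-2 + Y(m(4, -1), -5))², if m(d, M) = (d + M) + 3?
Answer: (2 - √61)² ≈ 33.759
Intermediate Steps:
m(d, M) = 3 + M + d (m(d, M) = (M + d) + 3 = 3 + M + d)
(-2 + Y(m(4, -1), -5))² = (-2 + √((3 - 1 + 4)² + (-5)²))² = (-2 + √(6² + 25))² = (-2 + √(36 + 25))² = (-2 + √61)²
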